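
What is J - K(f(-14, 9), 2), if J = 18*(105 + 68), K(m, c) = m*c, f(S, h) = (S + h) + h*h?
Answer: 2962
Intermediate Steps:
f(S, h) = S + h + h**2 (f(S, h) = (S + h) + h**2 = S + h + h**2)
K(m, c) = c*m
J = 3114 (J = 18*173 = 3114)
J - K(f(-14, 9), 2) = 3114 - 2*(-14 + 9 + 9**2) = 3114 - 2*(-14 + 9 + 81) = 3114 - 2*76 = 3114 - 1*152 = 3114 - 152 = 2962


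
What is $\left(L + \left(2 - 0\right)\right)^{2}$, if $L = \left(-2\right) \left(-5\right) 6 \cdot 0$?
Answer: $4$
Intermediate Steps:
$L = 0$ ($L = 10 \cdot 0 = 0$)
$\left(L + \left(2 - 0\right)\right)^{2} = \left(0 + \left(2 - 0\right)\right)^{2} = \left(0 + \left(2 + 0\right)\right)^{2} = \left(0 + 2\right)^{2} = 2^{2} = 4$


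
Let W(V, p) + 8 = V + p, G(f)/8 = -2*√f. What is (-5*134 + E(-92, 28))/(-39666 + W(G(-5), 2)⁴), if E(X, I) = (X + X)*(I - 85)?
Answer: 4909*I/(238848*√5 + 661775*I) ≈ 0.0044921 + 0.0036253*I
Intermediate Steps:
G(f) = -16*√f (G(f) = 8*(-2*√f) = -16*√f)
E(X, I) = 2*X*(-85 + I) (E(X, I) = (2*X)*(-85 + I) = 2*X*(-85 + I))
W(V, p) = -8 + V + p (W(V, p) = -8 + (V + p) = -8 + V + p)
(-5*134 + E(-92, 28))/(-39666 + W(G(-5), 2)⁴) = (-5*134 + 2*(-92)*(-85 + 28))/(-39666 + (-8 - 16*I*√5 + 2)⁴) = (-670 + 2*(-92)*(-57))/(-39666 + (-8 - 16*I*√5 + 2)⁴) = (-670 + 10488)/(-39666 + (-8 - 16*I*√5 + 2)⁴) = 9818/(-39666 + (-6 - 16*I*√5)⁴)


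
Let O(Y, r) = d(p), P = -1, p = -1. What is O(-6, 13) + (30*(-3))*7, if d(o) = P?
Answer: -631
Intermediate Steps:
d(o) = -1
O(Y, r) = -1
O(-6, 13) + (30*(-3))*7 = -1 + (30*(-3))*7 = -1 - 90*7 = -1 - 630 = -631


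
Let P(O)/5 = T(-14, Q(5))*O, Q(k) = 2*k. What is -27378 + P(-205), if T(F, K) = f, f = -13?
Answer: -14053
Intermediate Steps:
T(F, K) = -13
P(O) = -65*O (P(O) = 5*(-13*O) = -65*O)
-27378 + P(-205) = -27378 - 65*(-205) = -27378 + 13325 = -14053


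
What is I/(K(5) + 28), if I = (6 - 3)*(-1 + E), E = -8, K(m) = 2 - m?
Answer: -27/25 ≈ -1.0800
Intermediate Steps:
I = -27 (I = (6 - 3)*(-1 - 8) = 3*(-9) = -27)
I/(K(5) + 28) = -27/((2 - 1*5) + 28) = -27/((2 - 5) + 28) = -27/(-3 + 28) = -27/25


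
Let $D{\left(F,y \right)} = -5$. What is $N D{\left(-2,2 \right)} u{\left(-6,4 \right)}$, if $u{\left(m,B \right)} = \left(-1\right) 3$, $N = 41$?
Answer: $615$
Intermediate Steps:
$u{\left(m,B \right)} = -3$
$N D{\left(-2,2 \right)} u{\left(-6,4 \right)} = 41 \left(-5\right) \left(-3\right) = \left(-205\right) \left(-3\right) = 615$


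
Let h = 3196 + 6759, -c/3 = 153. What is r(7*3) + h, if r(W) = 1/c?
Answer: 4569344/459 ≈ 9955.0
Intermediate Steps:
c = -459 (c = -3*153 = -459)
r(W) = -1/459 (r(W) = 1/(-459) = -1/459)
h = 9955
r(7*3) + h = -1/459 + 9955 = 4569344/459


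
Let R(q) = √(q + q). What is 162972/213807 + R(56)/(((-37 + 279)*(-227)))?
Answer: 54324/71269 - 2*√7/27467 ≈ 0.76205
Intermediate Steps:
R(q) = √2*√q (R(q) = √(2*q) = √2*√q)
162972/213807 + R(56)/(((-37 + 279)*(-227))) = 162972/213807 + (√2*√56)/(((-37 + 279)*(-227))) = 162972*(1/213807) + (√2*(2*√14))/((242*(-227))) = 54324/71269 + (4*√7)/(-54934) = 54324/71269 + (4*√7)*(-1/54934) = 54324/71269 - 2*√7/27467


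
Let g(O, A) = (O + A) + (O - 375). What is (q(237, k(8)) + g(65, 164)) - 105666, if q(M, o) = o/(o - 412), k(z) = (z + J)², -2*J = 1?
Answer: -150478206/1423 ≈ -1.0575e+5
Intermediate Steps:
J = -½ (J = -½*1 = -½ ≈ -0.50000)
g(O, A) = -375 + A + 2*O (g(O, A) = (A + O) + (-375 + O) = -375 + A + 2*O)
k(z) = (-½ + z)² (k(z) = (z - ½)² = (-½ + z)²)
q(M, o) = o/(-412 + o)
(q(237, k(8)) + g(65, 164)) - 105666 = (((-1 + 2*8)²/4)/(-412 + (-1 + 2*8)²/4) + (-375 + 164 + 2*65)) - 105666 = (((-1 + 16)²/4)/(-412 + (-1 + 16)²/4) + (-375 + 164 + 130)) - 105666 = (((¼)*15²)/(-412 + (¼)*15²) - 81) - 105666 = (((¼)*225)/(-412 + (¼)*225) - 81) - 105666 = (225/(4*(-412 + 225/4)) - 81) - 105666 = (225/(4*(-1423/4)) - 81) - 105666 = ((225/4)*(-4/1423) - 81) - 105666 = (-225/1423 - 81) - 105666 = -115488/1423 - 105666 = -150478206/1423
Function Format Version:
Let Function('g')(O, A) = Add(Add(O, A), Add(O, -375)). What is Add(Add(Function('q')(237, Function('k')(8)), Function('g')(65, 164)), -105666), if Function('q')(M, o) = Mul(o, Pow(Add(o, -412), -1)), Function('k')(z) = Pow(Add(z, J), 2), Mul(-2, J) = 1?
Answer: Rational(-150478206, 1423) ≈ -1.0575e+5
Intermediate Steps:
J = Rational(-1, 2) (J = Mul(Rational(-1, 2), 1) = Rational(-1, 2) ≈ -0.50000)
Function('g')(O, A) = Add(-375, A, Mul(2, O)) (Function('g')(O, A) = Add(Add(A, O), Add(-375, O)) = Add(-375, A, Mul(2, O)))
Function('k')(z) = Pow(Add(Rational(-1, 2), z), 2) (Function('k')(z) = Pow(Add(z, Rational(-1, 2)), 2) = Pow(Add(Rational(-1, 2), z), 2))
Function('q')(M, o) = Mul(o, Pow(Add(-412, o), -1))
Add(Add(Function('q')(237, Function('k')(8)), Function('g')(65, 164)), -105666) = Add(Add(Mul(Mul(Rational(1, 4), Pow(Add(-1, Mul(2, 8)), 2)), Pow(Add(-412, Mul(Rational(1, 4), Pow(Add(-1, Mul(2, 8)), 2))), -1)), Add(-375, 164, Mul(2, 65))), -105666) = Add(Add(Mul(Mul(Rational(1, 4), Pow(Add(-1, 16), 2)), Pow(Add(-412, Mul(Rational(1, 4), Pow(Add(-1, 16), 2))), -1)), Add(-375, 164, 130)), -105666) = Add(Add(Mul(Mul(Rational(1, 4), Pow(15, 2)), Pow(Add(-412, Mul(Rational(1, 4), Pow(15, 2))), -1)), -81), -105666) = Add(Add(Mul(Mul(Rational(1, 4), 225), Pow(Add(-412, Mul(Rational(1, 4), 225)), -1)), -81), -105666) = Add(Add(Mul(Rational(225, 4), Pow(Add(-412, Rational(225, 4)), -1)), -81), -105666) = Add(Add(Mul(Rational(225, 4), Pow(Rational(-1423, 4), -1)), -81), -105666) = Add(Add(Mul(Rational(225, 4), Rational(-4, 1423)), -81), -105666) = Add(Add(Rational(-225, 1423), -81), -105666) = Add(Rational(-115488, 1423), -105666) = Rational(-150478206, 1423)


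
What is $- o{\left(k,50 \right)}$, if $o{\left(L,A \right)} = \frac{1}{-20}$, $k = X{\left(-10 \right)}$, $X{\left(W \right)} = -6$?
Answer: $\frac{1}{20} \approx 0.05$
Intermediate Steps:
$k = -6$
$o{\left(L,A \right)} = - \frac{1}{20}$
$- o{\left(k,50 \right)} = \left(-1\right) \left(- \frac{1}{20}\right) = \frac{1}{20}$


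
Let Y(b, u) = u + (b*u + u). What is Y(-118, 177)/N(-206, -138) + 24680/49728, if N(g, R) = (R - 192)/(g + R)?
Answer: -7317106613/341880 ≈ -21403.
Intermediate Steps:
N(g, R) = (-192 + R)/(R + g)
Y(b, u) = 2*u + b*u (Y(b, u) = u + (u + b*u) = 2*u + b*u)
Y(-118, 177)/N(-206, -138) + 24680/49728 = (177*(2 - 118))/(((-192 - 138)/(-138 - 206))) + 24680/49728 = (177*(-116))/((-330/(-344))) + 24680*(1/49728) = -20532/((-1/344*(-330))) + 3085/6216 = -20532/165/172 + 3085/6216 = -20532*172/165 + 3085/6216 = -1177168/55 + 3085/6216 = -7317106613/341880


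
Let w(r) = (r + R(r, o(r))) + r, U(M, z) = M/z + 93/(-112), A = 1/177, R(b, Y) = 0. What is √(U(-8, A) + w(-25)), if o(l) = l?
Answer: I*√1149995/28 ≈ 38.299*I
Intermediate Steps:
A = 1/177 ≈ 0.0056497
U(M, z) = -93/112 + M/z (U(M, z) = M/z + 93*(-1/112) = M/z - 93/112 = -93/112 + M/z)
w(r) = 2*r (w(r) = (r + 0) + r = r + r = 2*r)
√(U(-8, A) + w(-25)) = √((-93/112 - 8/1/177) + 2*(-25)) = √((-93/112 - 8*177) - 50) = √((-93/112 - 1416) - 50) = √(-158685/112 - 50) = √(-164285/112) = I*√1149995/28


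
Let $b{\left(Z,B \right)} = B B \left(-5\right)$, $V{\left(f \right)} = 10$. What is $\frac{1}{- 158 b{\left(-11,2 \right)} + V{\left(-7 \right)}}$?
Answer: $\frac{1}{3170} \approx 0.00031546$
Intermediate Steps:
$b{\left(Z,B \right)} = - 5 B^{2}$ ($b{\left(Z,B \right)} = B^{2} \left(-5\right) = - 5 B^{2}$)
$\frac{1}{- 158 b{\left(-11,2 \right)} + V{\left(-7 \right)}} = \frac{1}{- 158 \left(- 5 \cdot 2^{2}\right) + 10} = \frac{1}{- 158 \left(\left(-5\right) 4\right) + 10} = \frac{1}{\left(-158\right) \left(-20\right) + 10} = \frac{1}{3160 + 10} = \frac{1}{3170}$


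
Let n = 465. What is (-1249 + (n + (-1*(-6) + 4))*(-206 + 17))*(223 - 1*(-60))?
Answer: -25759792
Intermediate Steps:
(-1249 + (n + (-1*(-6) + 4))*(-206 + 17))*(223 - 1*(-60)) = (-1249 + (465 + (-1*(-6) + 4))*(-206 + 17))*(223 - 1*(-60)) = (-1249 + (465 + (6 + 4))*(-189))*(223 + 60) = (-1249 + (465 + 10)*(-189))*283 = (-1249 + 475*(-189))*283 = (-1249 - 89775)*283 = -91024*283 = -25759792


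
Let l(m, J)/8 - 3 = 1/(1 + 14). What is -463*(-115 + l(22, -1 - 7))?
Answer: 628291/15 ≈ 41886.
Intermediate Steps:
l(m, J) = 368/15 (l(m, J) = 24 + 8/(1 + 14) = 24 + 8/15 = 368/15)
-463*(-115 + l(22, -1 - 7)) = -463*(-115 + 368/15) = -463*(-1357/15) = 628291/15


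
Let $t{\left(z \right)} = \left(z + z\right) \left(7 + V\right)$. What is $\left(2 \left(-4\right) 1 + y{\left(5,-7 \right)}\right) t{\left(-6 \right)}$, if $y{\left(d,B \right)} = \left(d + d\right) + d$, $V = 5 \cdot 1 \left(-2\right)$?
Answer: $252$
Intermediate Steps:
$V = -10$ ($V = 5 \left(-2\right) = -10$)
$y{\left(d,B \right)} = 3 d$ ($y{\left(d,B \right)} = 2 d + d = 3 d$)
$t{\left(z \right)} = - 6 z$ ($t{\left(z \right)} = \left(z + z\right) \left(7 - 10\right) = 2 z \left(-3\right) = - 6 z$)
$\left(2 \left(-4\right) 1 + y{\left(5,-7 \right)}\right) t{\left(-6 \right)} = \left(2 \left(-4\right) 1 + 3 \cdot 5\right) \left(\left(-6\right) \left(-6\right)\right) = \left(\left(-8\right) 1 + 15\right) 36 = \left(-8 + 15\right) 36 = 7 \cdot 36 = 252$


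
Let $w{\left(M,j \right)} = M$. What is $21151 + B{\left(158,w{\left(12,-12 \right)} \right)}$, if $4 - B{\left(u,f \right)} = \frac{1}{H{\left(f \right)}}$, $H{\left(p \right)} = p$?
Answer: $\frac{253859}{12} \approx 21155.0$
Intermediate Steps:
$B{\left(u,f \right)} = 4 - \frac{1}{f}$
$21151 + B{\left(158,w{\left(12,-12 \right)} \right)} = 21151 + \left(4 - \frac{1}{12}\right) = 21151 + \frac{47}{12} = \frac{253859}{12}$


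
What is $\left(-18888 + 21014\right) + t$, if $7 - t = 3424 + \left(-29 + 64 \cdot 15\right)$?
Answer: $-2222$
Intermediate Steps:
$t = -4348$ ($t = 7 - \left(3424 + \left(-29 + 64 \cdot 15\right)\right) = 7 - \left(3424 + \left(-29 + 960\right)\right) = 7 - \left(3424 + 931\right) = 7 - 4355 = -4348$)
$\left(-18888 + 21014\right) + t = \left(-18888 + 21014\right) - 4348 = 2126 - 4348 = -2222$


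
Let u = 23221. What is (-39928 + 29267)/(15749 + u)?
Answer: -10661/38970 ≈ -0.27357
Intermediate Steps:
(-39928 + 29267)/(15749 + u) = (-39928 + 29267)/(15749 + 23221) = -10661/38970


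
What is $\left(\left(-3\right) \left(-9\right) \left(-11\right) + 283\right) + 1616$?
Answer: $1602$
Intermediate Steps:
$\left(\left(-3\right) \left(-9\right) \left(-11\right) + 283\right) + 1616 = \left(27 \left(-11\right) + 283\right) + 1616 = \left(-297 + 283\right) + 1616 = -14 + 1616 = 1602$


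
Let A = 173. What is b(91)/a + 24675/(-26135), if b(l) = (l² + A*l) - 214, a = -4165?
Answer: -29001829/4354091 ≈ -6.6608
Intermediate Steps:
b(l) = -214 + l² + 173*l (b(l) = (l² + 173*l) - 214 = -214 + l² + 173*l)
b(91)/a + 24675/(-26135) = (-214 + 91² + 173*91)/(-4165) + 24675/(-26135) = (-214 + 8281 + 15743)*(-1/4165) + 24675*(-1/26135) = 23810*(-1/4165) - 4935/5227 = -4762/833 - 4935/5227 = -29001829/4354091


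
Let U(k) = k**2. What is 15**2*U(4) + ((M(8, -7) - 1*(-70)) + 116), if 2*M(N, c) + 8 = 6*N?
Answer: 3806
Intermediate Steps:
M(N, c) = -4 + 3*N (M(N, c) = -4 + (6*N)/2 = -4 + 3*N)
15**2*U(4) + ((M(8, -7) - 1*(-70)) + 116) = 15**2*4**2 + (((-4 + 3*8) - 1*(-70)) + 116) = 225*16 + (((-4 + 24) + 70) + 116) = 3600 + ((20 + 70) + 116) = 3600 + (90 + 116) = 3600 + 206 = 3806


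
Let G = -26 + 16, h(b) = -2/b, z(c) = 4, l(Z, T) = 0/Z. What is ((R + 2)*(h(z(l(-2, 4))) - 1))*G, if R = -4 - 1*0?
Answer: -30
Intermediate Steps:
l(Z, T) = 0
G = -10
R = -4 (R = -4 + 0 = -4)
((R + 2)*(h(z(l(-2, 4))) - 1))*G = ((-4 + 2)*(-2/4 - 1))*(-10) = -2*(-2*¼ - 1)*(-10) = -2*(-½ - 1)*(-10) = -2*(-3/2)*(-10) = 3*(-10) = -30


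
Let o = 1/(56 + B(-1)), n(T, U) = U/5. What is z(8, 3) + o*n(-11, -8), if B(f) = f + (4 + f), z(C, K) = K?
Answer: 431/145 ≈ 2.9724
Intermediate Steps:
n(T, U) = U/5 (n(T, U) = U*(1/5) = U/5)
B(f) = 4 + 2*f
o = 1/58 (o = 1/(56 + (4 + 2*(-1))) = 1/(56 + (4 - 2)) = 1/(56 + 2) = 1/58 ≈ 0.017241)
z(8, 3) + o*n(-11, -8) = 3 + ((1/5)*(-8))/58 = 3 + (1/58)*(-8/5) = 3 - 4/145 = 431/145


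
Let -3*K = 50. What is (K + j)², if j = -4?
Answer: 3844/9 ≈ 427.11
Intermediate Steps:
K = -50/3 (K = -⅓*50 = -50/3 ≈ -16.667)
(K + j)² = (-50/3 - 4)² = (-62/3)² = 3844/9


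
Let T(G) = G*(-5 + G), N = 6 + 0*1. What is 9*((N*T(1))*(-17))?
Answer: 3672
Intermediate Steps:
N = 6 (N = 6 + 0 = 6)
9*((N*T(1))*(-17)) = 9*((6*(1*(-5 + 1)))*(-17)) = 9*((6*(1*(-4)))*(-17)) = 9*((6*(-4))*(-17)) = 9*(-24*(-17)) = 9*408 = 3672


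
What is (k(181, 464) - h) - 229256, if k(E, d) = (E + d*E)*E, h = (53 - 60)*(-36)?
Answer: 15004357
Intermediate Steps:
h = 252 (h = -7*(-36) = 252)
k(E, d) = E*(E + E*d) (k(E, d) = (E + E*d)*E = E*(E + E*d))
(k(181, 464) - h) - 229256 = (181**2*(1 + 464) - 1*252) - 229256 = (32761*465 - 252) - 229256 = (15233865 - 252) - 229256 = 15233613 - 229256 = 15004357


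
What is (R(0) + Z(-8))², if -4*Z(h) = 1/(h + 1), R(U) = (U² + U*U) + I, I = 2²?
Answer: 12769/784 ≈ 16.287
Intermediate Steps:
I = 4
R(U) = 4 + 2*U² (R(U) = (U² + U*U) + 4 = (U² + U²) + 4 = 2*U² + 4 = 4 + 2*U²)
Z(h) = -1/(4*(1 + h)) (Z(h) = -1/(4*(h + 1)) = -1/(4*(1 + h)))
(R(0) + Z(-8))² = ((4 + 2*0²) - 1/(4 + 4*(-8)))² = ((4 + 2*0) - 1/(4 - 32))² = ((4 + 0) - 1/(-28))² = (4 - 1*(-1/28))² = (4 + 1/28)² = (113/28)² = 12769/784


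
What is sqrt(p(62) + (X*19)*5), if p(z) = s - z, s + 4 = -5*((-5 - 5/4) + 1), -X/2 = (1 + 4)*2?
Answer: I*sqrt(7759)/2 ≈ 44.043*I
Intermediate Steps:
X = -20 (X = -2*(1 + 4)*2 = -10*2 = -2*10 = -20)
s = 89/4 (s = -4 - 5*((-5 - 5/4) + 1) = -4 - 5*(-25/4 + 1) = -4 - 5*(-21/4) = -4 + 105/4 = 89/4 ≈ 22.250)
p(z) = 89/4 - z
sqrt(p(62) + (X*19)*5) = sqrt((89/4 - 1*62) - 20*19*5) = sqrt((89/4 - 62) - 380*5) = sqrt(-159/4 - 1900) = sqrt(-7759/4) = I*sqrt(7759)/2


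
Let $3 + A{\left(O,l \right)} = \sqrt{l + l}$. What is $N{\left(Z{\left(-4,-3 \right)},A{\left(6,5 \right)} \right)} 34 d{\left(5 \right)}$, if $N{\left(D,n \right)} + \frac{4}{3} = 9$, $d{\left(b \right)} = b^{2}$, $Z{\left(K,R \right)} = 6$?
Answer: $\frac{19550}{3} \approx 6516.7$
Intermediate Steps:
$A{\left(O,l \right)} = -3 + \sqrt{2} \sqrt{l}$ ($A{\left(O,l \right)} = -3 + \sqrt{l + l} = -3 + \sqrt{2 l} = -3 + \sqrt{2} \sqrt{l}$)
$N{\left(D,n \right)} = \frac{23}{3}$ ($N{\left(D,n \right)} = - \frac{4}{3} + 9 = \frac{23}{3}$)
$N{\left(Z{\left(-4,-3 \right)},A{\left(6,5 \right)} \right)} 34 d{\left(5 \right)} = \frac{23}{3} \cdot 34 \cdot 5^{2} = \frac{782}{3} \cdot 25 = \frac{19550}{3}$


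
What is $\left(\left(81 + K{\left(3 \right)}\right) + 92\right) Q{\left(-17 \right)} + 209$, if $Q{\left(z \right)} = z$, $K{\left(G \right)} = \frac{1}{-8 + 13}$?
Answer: $- \frac{13677}{5} \approx -2735.4$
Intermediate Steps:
$K{\left(G \right)} = \frac{1}{5}$
$\left(\left(81 + K{\left(3 \right)}\right) + 92\right) Q{\left(-17 \right)} + 209 = \left(\left(81 + \frac{1}{5}\right) + 92\right) \left(-17\right) + 209 = \left(\frac{406}{5} + 92\right) \left(-17\right) + 209 = \frac{866}{5} \left(-17\right) + 209 = - \frac{14722}{5} + 209 = - \frac{13677}{5}$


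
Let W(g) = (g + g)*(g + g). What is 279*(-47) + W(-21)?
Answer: -11349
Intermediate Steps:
W(g) = 4*g**2 (W(g) = (2*g)*(2*g) = 4*g**2)
279*(-47) + W(-21) = 279*(-47) + 4*(-21)**2 = -13113 + 4*441 = -13113 + 1764 = -11349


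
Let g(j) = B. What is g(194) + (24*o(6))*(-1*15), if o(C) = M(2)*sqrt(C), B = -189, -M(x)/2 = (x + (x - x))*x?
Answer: -189 + 2880*sqrt(6) ≈ 6865.5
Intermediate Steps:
M(x) = -2*x**2 (M(x) = -2*(x + (x - x))*x = -2*(x + 0)*x = -2*x*x = -2*x**2)
o(C) = -8*sqrt(C) (o(C) = (-2*2**2)*sqrt(C) = (-2*4)*sqrt(C) = -8*sqrt(C))
g(j) = -189
g(194) + (24*o(6))*(-1*15) = -189 + (24*(-8*sqrt(6)))*(-1*15) = -189 - 192*sqrt(6)*(-15) = -189 + 2880*sqrt(6)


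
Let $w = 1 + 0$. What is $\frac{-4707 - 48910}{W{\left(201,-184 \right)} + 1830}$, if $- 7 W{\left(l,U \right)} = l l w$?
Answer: $\frac{375319}{27591} \approx 13.603$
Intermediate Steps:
$w = 1$
$W{\left(l,U \right)} = - \frac{l^{2}}{7}$ ($W{\left(l,U \right)} = - \frac{l l 1}{7} = - \frac{l^{2} \cdot 1}{7} = - \frac{l^{2}}{7}$)
$\frac{-4707 - 48910}{W{\left(201,-184 \right)} + 1830} = \frac{-4707 - 48910}{- \frac{201^{2}}{7} + 1830} = - \frac{53617}{\left(- \frac{1}{7}\right) 40401 + 1830} = - \frac{53617}{- \frac{40401}{7} + 1830} = - \frac{53617}{- \frac{27591}{7}} = \left(-53617\right) \left(- \frac{7}{27591}\right) = \frac{375319}{27591}$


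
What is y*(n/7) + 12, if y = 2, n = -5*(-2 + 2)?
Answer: 12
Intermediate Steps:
n = 0 (n = -5*0 = 0)
y*(n/7) + 12 = 2*(0/7) + 12 = 2*(0*(⅐)) + 12 = 2*0 + 12 = 0 + 12 = 12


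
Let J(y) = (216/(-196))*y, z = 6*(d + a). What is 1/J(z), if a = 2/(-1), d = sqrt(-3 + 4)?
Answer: 49/324 ≈ 0.15123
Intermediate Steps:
d = 1 (d = sqrt(1) = 1)
a = -2 (a = 2*(-1) = -2)
z = -6 (z = 6*(1 - 2) = 6*(-1) = -6)
J(y) = -54*y/49 (J(y) = (216*(-1/196))*y = -54*y/49)
1/J(z) = 1/(-54/49*(-6)) = 1/(324/49) = 49/324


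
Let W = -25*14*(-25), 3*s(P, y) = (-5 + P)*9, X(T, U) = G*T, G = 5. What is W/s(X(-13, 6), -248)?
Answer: -125/3 ≈ -41.667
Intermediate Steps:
X(T, U) = 5*T
s(P, y) = -15 + 3*P (s(P, y) = ((-5 + P)*9)/3 = (-45 + 9*P)/3 = -15 + 3*P)
W = 8750 (W = -350*(-25) = 8750)
W/s(X(-13, 6), -248) = 8750/(-15 + 3*(5*(-13))) = 8750/(-15 + 3*(-65)) = 8750/(-15 - 195) = 8750/(-210) = 8750*(-1/210) = -125/3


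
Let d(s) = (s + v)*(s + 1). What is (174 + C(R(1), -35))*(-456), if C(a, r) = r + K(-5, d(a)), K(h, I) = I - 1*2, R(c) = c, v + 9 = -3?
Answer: -52440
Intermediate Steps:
v = -12 (v = -9 - 3 = -12)
d(s) = (1 + s)*(-12 + s) (d(s) = (s - 12)*(s + 1) = (-12 + s)*(1 + s) = (1 + s)*(-12 + s))
K(h, I) = -2 + I (K(h, I) = I - 2 = -2 + I)
C(a, r) = -14 + r + a² - 11*a (C(a, r) = r + (-2 + (-12 + a² - 11*a)) = r + (-14 + a² - 11*a) = -14 + r + a² - 11*a)
(174 + C(R(1), -35))*(-456) = (174 + (-14 - 35 + 1² - 11*1))*(-456) = (174 + (-14 - 35 + 1 - 11))*(-456) = (174 - 59)*(-456) = 115*(-456) = -52440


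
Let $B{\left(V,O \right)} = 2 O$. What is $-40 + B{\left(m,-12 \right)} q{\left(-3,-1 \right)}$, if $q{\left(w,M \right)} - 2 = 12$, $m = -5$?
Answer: $-376$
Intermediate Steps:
$q{\left(w,M \right)} = 14$ ($q{\left(w,M \right)} = 2 + 12 = 14$)
$-40 + B{\left(m,-12 \right)} q{\left(-3,-1 \right)} = -40 + 2 \left(-12\right) 14 = -40 - 336 = -376$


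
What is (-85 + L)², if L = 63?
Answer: 484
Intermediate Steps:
(-85 + L)² = (-85 + 63)² = (-22)² = 484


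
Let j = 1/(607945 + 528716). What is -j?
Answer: -1/1136661 ≈ -8.7977e-7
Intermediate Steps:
j = 1/1136661 ≈ 8.7977e-7
-j = -1*1/1136661 = -1/1136661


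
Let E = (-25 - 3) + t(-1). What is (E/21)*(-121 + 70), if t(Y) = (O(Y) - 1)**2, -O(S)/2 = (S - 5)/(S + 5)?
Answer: 408/7 ≈ 58.286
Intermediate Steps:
O(S) = -2*(-5 + S)/(5 + S) (O(S) = -2*(S - 5)/(S + 5) = -2*(-5 + S)/(5 + S))
t(Y) = (-1 + 2*(5 - Y)/(5 + Y))**2 (t(Y) = (2*(5 - Y)/(5 + Y) - 1)**2 = (-1 + 2*(5 - Y)/(5 + Y))**2)
E = -24 (E = (-25 - 3) + (-5 + 3*(-1))**2/(5 - 1)**2 = -28 + (-5 - 3)**2/4**2 = -28 + (-8)**2*(1/16) = -28 + 64*(1/16) = -28 + 4 = -24)
(E/21)*(-121 + 70) = (-24/21)*(-121 + 70) = -24*1/21*(-51) = -8/7*(-51) = 408/7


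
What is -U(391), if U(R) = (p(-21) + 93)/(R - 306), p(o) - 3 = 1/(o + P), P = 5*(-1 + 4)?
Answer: -115/102 ≈ -1.1275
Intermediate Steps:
P = 15 (P = 5*3 = 15)
p(o) = 3 + 1/(15 + o) (p(o) = 3 + 1/(o + 15) = 3 + 1/(15 + o))
U(R) = 575/(6*(-306 + R)) (U(R) = ((46 + 3*(-21))/(15 - 21) + 93)/(R - 306) = ((46 - 63)/(-6) + 93)/(-306 + R) = (-1/6*(-17) + 93)/(-306 + R) = (17/6 + 93)/(-306 + R) = 575/(6*(-306 + R)))
-U(391) = -575/(6*(-306 + 391)) = -575/(6*85) = -1*115/102 = -115/102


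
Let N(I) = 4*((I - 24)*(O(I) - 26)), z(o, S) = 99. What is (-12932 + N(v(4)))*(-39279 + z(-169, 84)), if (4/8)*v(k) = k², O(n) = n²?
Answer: -744576720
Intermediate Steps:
v(k) = 2*k²
N(I) = 4*(-26 + I²)*(-24 + I) (N(I) = 4*((I - 24)*(I² - 26)) = 4*((-24 + I)*(-26 + I²)) = 4*((-26 + I²)*(-24 + I)) = 4*(-26 + I²)*(-24 + I))
(-12932 + N(v(4)))*(-39279 + z(-169, 84)) = (-12932 + (2496 - 208*4² - 96*(2*4²)² + 4*(2*4²)³))*(-39279 + 99) = (-12932 + (2496 - 208*16 - 96*(2*16)² + 4*(2*16)³))*(-39180) = (-12932 + (2496 - 104*32 - 96*32² + 4*32³))*(-39180) = (-12932 + (2496 - 3328 - 96*1024 + 4*32768))*(-39180) = (-12932 + (2496 - 3328 - 98304 + 131072))*(-39180) = (-12932 + 31936)*(-39180) = 19004*(-39180) = -744576720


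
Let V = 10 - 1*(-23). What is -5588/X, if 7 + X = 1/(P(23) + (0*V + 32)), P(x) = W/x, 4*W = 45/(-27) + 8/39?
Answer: 213757764/266575 ≈ 801.87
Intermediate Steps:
V = 33 (V = 10 + 23 = 33)
W = -19/52 (W = (45/(-27) + 8/39)/4 = (45*(-1/27) + 8*(1/39))/4 = (-5/3 + 8/39)/4 = (1/4)*(-19/13) = -19/52 ≈ -0.36538)
P(x) = -19/(52*x)
X = -266575/38253 (X = -7 + 1/(-19/52/23 + (0*33 + 32)) = -7 + 1/(-19/52*1/23 + (0 + 32)) = -7 + 1/(-19/1196 + 32) = -7 + 1/(38253/1196) = -7 + 1196/38253 = -266575/38253 ≈ -6.9687)
-5588/X = -5588/(-266575/38253) = -5588*(-38253/266575) = 213757764/266575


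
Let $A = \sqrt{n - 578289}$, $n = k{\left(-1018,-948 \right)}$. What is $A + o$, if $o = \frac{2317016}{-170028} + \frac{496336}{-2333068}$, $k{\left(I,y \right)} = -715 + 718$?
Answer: $- \frac{343134181406}{24792930369} + 3 i \sqrt{64254} \approx -13.84 + 760.45 i$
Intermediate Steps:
$k{\left(I,y \right)} = 3$
$o = - \frac{343134181406}{24792930369}$ ($o = 2317016 \left(- \frac{1}{170028}\right) + 496336 \left(- \frac{1}{2333068}\right) = - \frac{579254}{42507} - \frac{124084}{583267} = - \frac{343134181406}{24792930369} \approx -13.84$)
$n = 3$
$A = 3 i \sqrt{64254}$ ($A = \sqrt{3 - 578289} = \sqrt{-578286} = 3 i \sqrt{64254} \approx 760.45 i$)
$A + o = 3 i \sqrt{64254} - \frac{343134181406}{24792930369} = - \frac{343134181406}{24792930369} + 3 i \sqrt{64254}$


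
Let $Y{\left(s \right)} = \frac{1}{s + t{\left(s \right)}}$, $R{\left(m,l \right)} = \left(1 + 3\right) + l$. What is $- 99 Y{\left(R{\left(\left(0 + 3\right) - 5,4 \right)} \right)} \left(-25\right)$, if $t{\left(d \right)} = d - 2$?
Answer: $\frac{2475}{14} \approx 176.79$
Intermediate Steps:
$t{\left(d \right)} = -2 + d$ ($t{\left(d \right)} = d - 2 = -2 + d$)
$R{\left(m,l \right)} = 4 + l$
$Y{\left(s \right)} = \frac{1}{-2 + 2 s}$ ($Y{\left(s \right)} = \frac{1}{s + \left(-2 + s\right)} = \frac{1}{-2 + 2 s}$)
$- 99 Y{\left(R{\left(\left(0 + 3\right) - 5,4 \right)} \right)} \left(-25\right) = - 99 \frac{1}{2 \left(-1 + \left(4 + 4\right)\right)} \left(-25\right) = - 99 \frac{1}{2 \left(-1 + 8\right)} \left(-25\right) = - 99 \frac{1}{2 \cdot 7} \left(-25\right) = - 99 \cdot \frac{1}{2} \cdot \frac{1}{7} \left(-25\right) = \left(-99\right) \frac{1}{14} \left(-25\right) = \left(- \frac{99}{14}\right) \left(-25\right) = \frac{2475}{14}$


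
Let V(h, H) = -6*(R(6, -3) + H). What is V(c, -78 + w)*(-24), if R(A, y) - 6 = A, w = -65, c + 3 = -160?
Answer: -18864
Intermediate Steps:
c = -163 (c = -3 - 160 = -163)
R(A, y) = 6 + A
V(h, H) = -72 - 6*H (V(h, H) = -6*((6 + 6) + H) = -6*(12 + H) = -72 - 6*H)
V(c, -78 + w)*(-24) = (-72 - 6*(-78 - 65))*(-24) = (-72 - 6*(-143))*(-24) = (-72 + 858)*(-24) = 786*(-24) = -18864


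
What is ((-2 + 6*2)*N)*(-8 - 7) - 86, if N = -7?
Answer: 964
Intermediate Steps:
((-2 + 6*2)*N)*(-8 - 7) - 86 = ((-2 + 6*2)*(-7))*(-8 - 7) - 86 = ((-2 + 12)*(-7))*(-15) - 86 = (10*(-7))*(-15) - 86 = -70*(-15) - 86 = 1050 - 86 = 964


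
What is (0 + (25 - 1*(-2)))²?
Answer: 729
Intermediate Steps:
(0 + (25 - 1*(-2)))² = (0 + (25 + 2))² = (0 + 27)² = 27² = 729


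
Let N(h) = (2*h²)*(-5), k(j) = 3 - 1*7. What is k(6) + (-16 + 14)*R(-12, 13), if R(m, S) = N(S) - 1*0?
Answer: 3376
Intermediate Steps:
k(j) = -4 (k(j) = 3 - 7 = -4)
N(h) = -10*h²
R(m, S) = -10*S² (R(m, S) = -10*S² - 1*0 = -10*S² + 0 = -10*S²)
k(6) + (-16 + 14)*R(-12, 13) = -4 + (-16 + 14)*(-10*13²) = -4 - (-20)*169 = -4 - 2*(-1690) = -4 + 3380 = 3376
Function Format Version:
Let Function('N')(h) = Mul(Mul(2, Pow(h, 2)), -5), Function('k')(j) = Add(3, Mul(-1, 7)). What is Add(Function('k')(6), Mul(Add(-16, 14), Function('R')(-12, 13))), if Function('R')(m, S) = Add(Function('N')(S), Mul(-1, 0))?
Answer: 3376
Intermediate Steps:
Function('k')(j) = -4 (Function('k')(j) = Add(3, -7) = -4)
Function('N')(h) = Mul(-10, Pow(h, 2))
Function('R')(m, S) = Mul(-10, Pow(S, 2)) (Function('R')(m, S) = Add(Mul(-10, Pow(S, 2)), Mul(-1, 0)) = Add(Mul(-10, Pow(S, 2)), 0) = Mul(-10, Pow(S, 2)))
Add(Function('k')(6), Mul(Add(-16, 14), Function('R')(-12, 13))) = Add(-4, Mul(Add(-16, 14), Mul(-10, Pow(13, 2)))) = Add(-4, Mul(-2, Mul(-10, 169))) = Add(-4, Mul(-2, -1690)) = Add(-4, 3380) = 3376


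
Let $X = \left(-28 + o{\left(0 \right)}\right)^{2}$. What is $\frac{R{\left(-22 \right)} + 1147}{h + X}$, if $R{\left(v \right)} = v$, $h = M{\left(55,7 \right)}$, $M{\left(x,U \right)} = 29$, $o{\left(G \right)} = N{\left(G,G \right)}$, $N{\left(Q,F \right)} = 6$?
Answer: $\frac{125}{57} \approx 2.193$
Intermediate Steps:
$o{\left(G \right)} = 6$
$h = 29$
$X = 484$ ($X = \left(-28 + 6\right)^{2} = \left(-22\right)^{2} = 484$)
$\frac{R{\left(-22 \right)} + 1147}{h + X} = \frac{-22 + 1147}{29 + 484} = \frac{1125}{513} = 1125 \cdot \frac{1}{513} = \frac{125}{57}$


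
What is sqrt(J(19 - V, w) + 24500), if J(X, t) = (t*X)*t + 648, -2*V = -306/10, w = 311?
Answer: 3*sqrt(4255730)/10 ≈ 618.88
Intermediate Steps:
V = 153/10 (V = -(-153)/10 = -1/2*(-153/5) = 153/10 ≈ 15.300)
J(X, t) = 648 + X*t**2 (J(X, t) = (X*t)*t + 648 = X*t**2 + 648 = 648 + X*t**2)
sqrt(J(19 - V, w) + 24500) = sqrt((648 + (19 - 1*153/10)*311**2) + 24500) = sqrt((648 + (19 - 153/10)*96721) + 24500) = sqrt((648 + (37/10)*96721) + 24500) = sqrt((648 + 3578677/10) + 24500) = sqrt(3585157/10 + 24500) = sqrt(3830157/10) = 3*sqrt(4255730)/10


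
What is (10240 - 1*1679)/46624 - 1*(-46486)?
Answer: 2167371825/46624 ≈ 46486.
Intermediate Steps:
(10240 - 1*1679)/46624 - 1*(-46486) = (10240 - 1679)*(1/46624) + 46486 = 8561*(1/46624) + 46486 = 8561/46624 + 46486 = 2167371825/46624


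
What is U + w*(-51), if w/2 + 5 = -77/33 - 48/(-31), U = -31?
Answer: 17331/31 ≈ 559.06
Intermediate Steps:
w = -1076/93 (w = -10 + 2*(-77/33 - 48/(-31)) = -10 + 2*(-77*1/33 - 48*(-1/31)) = -10 + 2*(-7/3 + 48/31) = -10 + 2*(-73/93) = -10 - 146/93 = -1076/93 ≈ -11.570)
U + w*(-51) = -31 - 1076/93*(-51) = -31 + 18292/31 = 17331/31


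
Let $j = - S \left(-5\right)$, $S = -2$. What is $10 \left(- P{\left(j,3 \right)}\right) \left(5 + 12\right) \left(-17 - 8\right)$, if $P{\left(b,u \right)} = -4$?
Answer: $-17000$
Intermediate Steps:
$j = -10$ ($j = \left(-1\right) \left(-2\right) \left(-5\right) = 2 \left(-5\right) = -10$)
$10 \left(- P{\left(j,3 \right)}\right) \left(5 + 12\right) \left(-17 - 8\right) = 10 \left(\left(-1\right) \left(-4\right)\right) \left(5 + 12\right) \left(-17 - 8\right) = 10 \cdot 4 \cdot 17 \left(-25\right) = 40 \left(-425\right) = -17000$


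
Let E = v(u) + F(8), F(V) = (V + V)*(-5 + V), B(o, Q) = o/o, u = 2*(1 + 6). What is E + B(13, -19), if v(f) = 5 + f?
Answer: 68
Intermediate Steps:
u = 14 (u = 2*7 = 14)
B(o, Q) = 1
F(V) = 2*V*(-5 + V) (F(V) = (2*V)*(-5 + V) = 2*V*(-5 + V))
E = 67 (E = (5 + 14) + 2*8*(-5 + 8) = 19 + 2*8*3 = 19 + 48 = 67)
E + B(13, -19) = 67 + 1 = 68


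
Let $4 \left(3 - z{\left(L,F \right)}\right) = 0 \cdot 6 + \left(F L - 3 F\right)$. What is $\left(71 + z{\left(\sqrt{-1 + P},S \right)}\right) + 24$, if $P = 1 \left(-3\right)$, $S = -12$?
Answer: $89 + 6 i \approx 89.0 + 6.0 i$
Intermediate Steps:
$P = -3$
$z{\left(L,F \right)} = 3 + \frac{3 F}{4} - \frac{F L}{4}$ ($z{\left(L,F \right)} = 3 - \frac{0 \cdot 6 + \left(F L - 3 F\right)}{4} = 3 - \frac{0 + \left(- 3 F + F L\right)}{4} = 3 - \frac{- 3 F + F L}{4} = 3 - \left(- \frac{3 F}{4} + \frac{F L}{4}\right) = 3 + \frac{3 F}{4} - \frac{F L}{4}$)
$\left(71 + z{\left(\sqrt{-1 + P},S \right)}\right) + 24 = \left(71 + \left(3 + \frac{3}{4} \left(-12\right) - - 3 \sqrt{-1 - 3}\right)\right) + 24 = \left(71 - \left(6 - 6 i\right)\right) + 24 = \left(65 + 6 i\right) + 24 = 89 + 6 i$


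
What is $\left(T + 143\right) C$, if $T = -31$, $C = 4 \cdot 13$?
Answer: $5824$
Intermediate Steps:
$C = 52$
$\left(T + 143\right) C = \left(-31 + 143\right) 52 = 112 \cdot 52 = 5824$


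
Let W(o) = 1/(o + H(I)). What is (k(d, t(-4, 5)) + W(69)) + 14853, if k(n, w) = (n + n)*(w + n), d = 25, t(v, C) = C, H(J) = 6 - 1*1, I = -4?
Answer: 1210123/74 ≈ 16353.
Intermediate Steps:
H(J) = 5 (H(J) = 6 - 1 = 5)
k(n, w) = 2*n*(n + w) (k(n, w) = (2*n)*(n + w) = 2*n*(n + w))
W(o) = 1/(5 + o) (W(o) = 1/(o + 5) = 1/(5 + o))
(k(d, t(-4, 5)) + W(69)) + 14853 = (2*25*(25 + 5) + 1/(5 + 69)) + 14853 = (2*25*30 + 1/74) + 14853 = (1500 + 1/74) + 14853 = 111001/74 + 14853 = 1210123/74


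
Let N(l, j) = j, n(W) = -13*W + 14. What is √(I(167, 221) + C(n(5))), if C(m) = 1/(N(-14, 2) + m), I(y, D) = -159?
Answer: 4*I*√487/7 ≈ 12.61*I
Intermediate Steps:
n(W) = 14 - 13*W
C(m) = 1/(2 + m)
√(I(167, 221) + C(n(5))) = √(-159 + 1/(2 + (14 - 13*5))) = √(-159 + 1/(2 + (14 - 65))) = √(-159 + 1/(2 - 51)) = √(-159 + 1/(-49)) = √(-159 - 1/49) = √(-7792/49) = 4*I*√487/7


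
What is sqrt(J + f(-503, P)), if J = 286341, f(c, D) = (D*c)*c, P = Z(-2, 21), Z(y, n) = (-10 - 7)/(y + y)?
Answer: sqrt(5446517)/2 ≈ 1166.9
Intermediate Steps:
Z(y, n) = -17/(2*y) (Z(y, n) = -17*1/(2*y) = -17/(2*y))
P = 17/4 (P = -17/2/(-2) = -17/2*(-1/2) = 17/4 ≈ 4.2500)
f(c, D) = D*c**2
sqrt(J + f(-503, P)) = sqrt(286341 + (17/4)*(-503)**2) = sqrt(286341 + (17/4)*253009) = sqrt(286341 + 4301153/4) = sqrt(5446517/4) = sqrt(5446517)/2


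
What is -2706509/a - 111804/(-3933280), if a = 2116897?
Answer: -83941775543/67147972840 ≈ -1.2501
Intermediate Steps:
-2706509/a - 111804/(-3933280) = -2706509/2116897 - 111804/(-3933280) = -2706509*1/2116897 - 111804*(-1/3933280) = -2706509/2116897 + 27951/983320 = -83941775543/67147972840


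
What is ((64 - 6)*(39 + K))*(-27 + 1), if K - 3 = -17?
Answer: -37700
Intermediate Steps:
K = -14 (K = 3 - 17 = -14)
((64 - 6)*(39 + K))*(-27 + 1) = ((64 - 6)*(39 - 14))*(-27 + 1) = (58*25)*(-26) = 1450*(-26) = -37700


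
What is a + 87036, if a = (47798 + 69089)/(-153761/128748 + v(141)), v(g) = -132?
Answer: 1477487617416/17148497 ≈ 86158.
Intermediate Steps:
a = -15048967476/17148497 (a = (47798 + 69089)/(-153761/128748 - 132) = 116887/(-153761*1/128748 - 132) = 116887/(-153761/128748 - 132) = 116887/(-17148497/128748) = 116887*(-128748/17148497) = -15048967476/17148497 ≈ -877.57)
a + 87036 = -15048967476/17148497 + 87036 = 1477487617416/17148497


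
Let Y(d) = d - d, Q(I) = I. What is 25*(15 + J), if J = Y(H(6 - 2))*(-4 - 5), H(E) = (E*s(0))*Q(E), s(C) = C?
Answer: 375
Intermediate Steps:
H(E) = 0 (H(E) = (E*0)*E = 0*E = 0)
Y(d) = 0
J = 0 (J = 0*(-4 - 5) = 0*(-9) = 0)
25*(15 + J) = 25*(15 + 0) = 25*15 = 375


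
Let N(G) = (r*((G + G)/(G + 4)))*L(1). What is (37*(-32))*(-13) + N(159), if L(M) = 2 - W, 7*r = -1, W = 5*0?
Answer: 17561636/1141 ≈ 15391.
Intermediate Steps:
W = 0
r = -1/7 (r = (1/7)*(-1) = -1/7 ≈ -0.14286)
L(M) = 2 (L(M) = 2 - 1*0 = 2 + 0 = 2)
N(G) = -4*G/(7*(4 + G)) (N(G) = -(G + G)/(7*(G + 4))*2 = -2*G/(7*(4 + G))*2 = -4*G/(7*(4 + G)))
(37*(-32))*(-13) + N(159) = (37*(-32))*(-13) - 4*159/(28 + 7*159) = -1184*(-13) - 4*159/(28 + 1113) = 15392 - 4*159/1141 = 15392 - 4*159*1/1141 = 15392 - 636/1141 = 17561636/1141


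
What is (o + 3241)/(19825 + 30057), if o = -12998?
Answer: -9757/49882 ≈ -0.19560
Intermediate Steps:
(o + 3241)/(19825 + 30057) = (-12998 + 3241)/(19825 + 30057) = -9757/49882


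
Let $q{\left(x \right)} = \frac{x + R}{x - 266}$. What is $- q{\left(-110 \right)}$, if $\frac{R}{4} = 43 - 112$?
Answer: $- \frac{193}{188} \approx -1.0266$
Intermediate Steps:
$R = -276$ ($R = 4 \left(43 - 112\right) = 4 \left(-69\right) = -276$)
$q{\left(x \right)} = \frac{-276 + x}{-266 + x}$ ($q{\left(x \right)} = \frac{x - 276}{x - 266} = \frac{-276 + x}{-266 + x}$)
$- q{\left(-110 \right)} = - \frac{-276 - 110}{-266 - 110} = - \frac{-386}{-376} = - \frac{\left(-1\right) \left(-386\right)}{376} = \left(-1\right) \frac{193}{188} = - \frac{193}{188}$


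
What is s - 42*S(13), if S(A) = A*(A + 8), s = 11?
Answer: -11455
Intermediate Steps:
S(A) = A*(8 + A)
s - 42*S(13) = 11 - 546*(8 + 13) = 11 - 546*21 = 11 - 42*273 = 11 - 11466 = -11455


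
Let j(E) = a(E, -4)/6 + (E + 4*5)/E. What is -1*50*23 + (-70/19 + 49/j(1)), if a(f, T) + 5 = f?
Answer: -1334327/1159 ≈ -1151.3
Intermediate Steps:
a(f, T) = -5 + f
j(E) = -5/6 + E/6 + (20 + E)/E (j(E) = (-5 + E)/6 + (E + 4*5)/E = (-5 + E)*(1/6) + (E + 20)/E = (-5/6 + E/6) + (20 + E)/E = -5/6 + E/6 + (20 + E)/E)
-1*50*23 + (-70/19 + 49/j(1)) = -1*50*23 + (-70/19 + 49/(((1/6)*(120 + 1*(1 + 1))/1))) = -50*23 + (-70*1/19 + 49/(((1/6)*1*(120 + 1*2)))) = -1150 + (-70/19 + 49/(((1/6)*1*(120 + 2)))) = -1150 + (-70/19 + 49/(((1/6)*1*122))) = -1150 + (-70/19 + 49/(61/3)) = -1150 + (-70/19 + 49*(3/61)) = -1150 + (-70/19 + 147/61) = -1150 - 1477/1159 = -1334327/1159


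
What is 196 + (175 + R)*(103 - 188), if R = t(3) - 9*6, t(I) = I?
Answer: -10344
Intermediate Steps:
R = -51 (R = 3 - 9*6 = 3 - 1*54 = 3 - 54 = -51)
196 + (175 + R)*(103 - 188) = 196 + (175 - 51)*(103 - 188) = 196 + 124*(-85) = 196 - 10540 = -10344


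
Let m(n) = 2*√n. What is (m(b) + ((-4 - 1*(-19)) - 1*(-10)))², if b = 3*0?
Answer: 625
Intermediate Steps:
b = 0
(m(b) + ((-4 - 1*(-19)) - 1*(-10)))² = (2*√0 + ((-4 - 1*(-19)) - 1*(-10)))² = (2*0 + ((-4 + 19) + 10))² = (0 + (15 + 10))² = (0 + 25)² = 25² = 625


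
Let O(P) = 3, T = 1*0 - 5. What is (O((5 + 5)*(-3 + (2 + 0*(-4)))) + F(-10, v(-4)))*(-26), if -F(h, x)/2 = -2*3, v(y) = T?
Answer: -390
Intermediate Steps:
T = -5 (T = 0 - 5 = -5)
v(y) = -5
F(h, x) = 12 (F(h, x) = -(-4)*3 = -2*(-6) = 12)
(O((5 + 5)*(-3 + (2 + 0*(-4)))) + F(-10, v(-4)))*(-26) = (3 + 12)*(-26) = 15*(-26) = -390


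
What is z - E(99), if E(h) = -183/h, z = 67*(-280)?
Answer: -619019/33 ≈ -18758.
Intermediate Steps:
z = -18760
z - E(99) = -18760 - (-183)/99 = -18760 - 1*(-61/33) = -18760 + 61/33 = -619019/33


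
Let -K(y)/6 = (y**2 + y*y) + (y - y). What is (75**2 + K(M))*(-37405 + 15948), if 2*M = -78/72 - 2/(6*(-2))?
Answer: -5790793703/48 ≈ -1.2064e+8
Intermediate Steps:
M = -11/24 (M = (-78/72 - 2/(6*(-2)))/2 = (-78*1/72 - 2/(-12))/2 = (-13/12 - 2*(-1/12))/2 = (-13/12 + 1/6)/2 = (1/2)*(-11/12) = -11/24 ≈ -0.45833)
K(y) = -12*y**2 (K(y) = -6*((y**2 + y*y) + (y - y)) = -6*((y**2 + y**2) + 0) = -6*(2*y**2 + 0) = -12*y**2)
(75**2 + K(M))*(-37405 + 15948) = (75**2 - 12*(-11/24)**2)*(-37405 + 15948) = (5625 - 12*121/576)*(-21457) = (5625 - 121/48)*(-21457) = (269879/48)*(-21457) = -5790793703/48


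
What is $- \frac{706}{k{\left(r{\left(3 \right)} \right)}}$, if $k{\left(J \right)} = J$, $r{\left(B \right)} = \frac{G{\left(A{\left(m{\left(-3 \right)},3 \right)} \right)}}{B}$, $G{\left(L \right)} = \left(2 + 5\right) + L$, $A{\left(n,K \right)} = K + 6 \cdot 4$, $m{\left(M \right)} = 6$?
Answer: $- \frac{1059}{17} \approx -62.294$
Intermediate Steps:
$A{\left(n,K \right)} = 24 + K$ ($A{\left(n,K \right)} = K + 24 = 24 + K$)
$G{\left(L \right)} = 7 + L$
$r{\left(B \right)} = \frac{34}{B}$ ($r{\left(B \right)} = \frac{7 + \left(24 + 3\right)}{B} = \frac{7 + 27}{B} = \frac{34}{B}$)
$- \frac{706}{k{\left(r{\left(3 \right)} \right)}} = - \frac{706}{34 \cdot \frac{1}{3}} = - \frac{706}{\frac{34}{3}} = \left(-706\right) \frac{3}{34} = - \frac{1059}{17}$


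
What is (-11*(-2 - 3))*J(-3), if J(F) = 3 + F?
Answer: 0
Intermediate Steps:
(-11*(-2 - 3))*J(-3) = (-11*(-2 - 3))*(3 - 3) = -(-55)*0 = -11*(-5)*0 = 55*0 = 0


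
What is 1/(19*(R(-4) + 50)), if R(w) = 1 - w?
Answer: 1/1045 ≈ 0.00095694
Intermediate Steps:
1/(19*(R(-4) + 50)) = 1/(19*((1 - 1*(-4)) + 50)) = 1/(19*((1 + 4) + 50)) = 1/(19*(5 + 50)) = 1/(19*55) = 1/1045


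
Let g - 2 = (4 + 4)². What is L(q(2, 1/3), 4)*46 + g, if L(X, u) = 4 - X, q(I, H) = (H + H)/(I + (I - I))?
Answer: 704/3 ≈ 234.67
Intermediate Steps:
q(I, H) = 2*H/I (q(I, H) = (2*H)/(I + 0) = (2*H)/I = 2*H/I)
g = 66 (g = 2 + (4 + 4)² = 2 + 8² = 2 + 64 = 66)
L(q(2, 1/3), 4)*46 + g = (4 - 2/(3*2))*46 + 66 = (4 - 1*⅓)*46 + 66 = (4 - ⅓)*46 + 66 = (11/3)*46 + 66 = 506/3 + 66 = 704/3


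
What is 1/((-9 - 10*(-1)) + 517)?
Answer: 1/518 ≈ 0.0019305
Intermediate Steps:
1/((-9 - 10*(-1)) + 517) = 1/((-9 + 10) + 517) = 1/(1 + 517) = 1/518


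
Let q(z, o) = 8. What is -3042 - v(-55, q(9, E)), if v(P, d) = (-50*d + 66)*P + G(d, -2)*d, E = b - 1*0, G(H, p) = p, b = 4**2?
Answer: -21396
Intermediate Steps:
b = 16
E = 16 (E = 16 - 1*0 = 16 + 0 = 16)
v(P, d) = -2*d + P*(66 - 50*d) (v(P, d) = (-50*d + 66)*P - 2*d = (66 - 50*d)*P - 2*d = P*(66 - 50*d) - 2*d = -2*d + P*(66 - 50*d))
-3042 - v(-55, q(9, E)) = -3042 - (-2*8 + 66*(-55) - 50*(-55)*8) = -3042 - (-16 - 3630 + 22000) = -3042 - 1*18354 = -3042 - 18354 = -21396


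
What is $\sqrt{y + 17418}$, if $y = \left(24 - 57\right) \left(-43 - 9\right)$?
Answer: $3 \sqrt{2126} \approx 138.33$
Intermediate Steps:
$y = 1716$ ($y = - 33 \left(-43 - 9\right) = \left(-33\right) \left(-52\right) = 1716$)
$\sqrt{y + 17418} = \sqrt{1716 + 17418} = \sqrt{19134} = 3 \sqrt{2126}$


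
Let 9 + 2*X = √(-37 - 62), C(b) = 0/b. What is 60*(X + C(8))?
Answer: -270 + 90*I*√11 ≈ -270.0 + 298.5*I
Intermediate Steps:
C(b) = 0
X = -9/2 + 3*I*√11/2 (X = -9/2 + √(-37 - 62)/2 = -9/2 + √(-99)/2 = -9/2 + (3*I*√11)/2 = -9/2 + 3*I*√11/2 ≈ -4.5 + 4.9749*I)
60*(X + C(8)) = 60*((-9/2 + 3*I*√11/2) + 0) = 60*(-9/2 + 3*I*√11/2) = -270 + 90*I*√11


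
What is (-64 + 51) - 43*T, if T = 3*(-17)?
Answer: 2180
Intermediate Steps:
T = -51
(-64 + 51) - 43*T = (-64 + 51) - 43*(-51) = -13 + 2193 = 2180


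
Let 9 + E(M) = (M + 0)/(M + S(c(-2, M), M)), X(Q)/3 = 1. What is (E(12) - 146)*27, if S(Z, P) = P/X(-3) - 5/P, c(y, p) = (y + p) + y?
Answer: -778707/187 ≈ -4164.2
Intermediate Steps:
X(Q) = 3 (X(Q) = 3*1 = 3)
c(y, p) = p + 2*y (c(y, p) = (p + y) + y = p + 2*y)
S(Z, P) = -5/P + P/3 (S(Z, P) = P/3 - 5/P = -5/P + P/3)
E(M) = -9 + M/(-5/M + 4*M/3) (E(M) = -9 + (M + 0)/(M + (-5/M + M/3)) = -9 + M/(-5/M + 4*M/3))
(E(12) - 146)*27 = (3*(45 - 11*12²)/(-15 + 4*12²) - 146)*27 = (3*(45 - 11*144)/(-15 + 4*144) - 146)*27 = (3*(45 - 1584)/(-15 + 576) - 146)*27 = (3*(-1539)/561 - 146)*27 = (3*(1/561)*(-1539) - 146)*27 = (-1539/187 - 146)*27 = -28841/187*27 = -778707/187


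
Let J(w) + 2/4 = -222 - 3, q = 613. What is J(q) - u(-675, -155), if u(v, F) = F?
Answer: -141/2 ≈ -70.500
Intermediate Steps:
J(w) = -451/2 (J(w) = -½ + (-222 - 3) = -½ - 225 = -451/2)
J(q) - u(-675, -155) = -451/2 - 1*(-155) = -451/2 + 155 = -141/2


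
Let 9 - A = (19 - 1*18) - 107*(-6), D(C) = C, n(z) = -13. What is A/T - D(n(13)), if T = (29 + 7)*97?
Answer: 22381/1746 ≈ 12.818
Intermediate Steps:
T = 3492 (T = 36*97 = 3492)
A = -634 (A = 9 - ((19 - 1*18) - 107*(-6)) = 9 - ((19 - 18) + 642) = 9 - (1 + 642) = 9 - 1*643 = 9 - 643 = -634)
A/T - D(n(13)) = -634/3492 - 1*(-13) = -634*1/3492 + 13 = -317/1746 + 13 = 22381/1746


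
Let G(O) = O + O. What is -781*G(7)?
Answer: -10934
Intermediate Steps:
G(O) = 2*O
-781*G(7) = -1562*7 = -781*14 = -10934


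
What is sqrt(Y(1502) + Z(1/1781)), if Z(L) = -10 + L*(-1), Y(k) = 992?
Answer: sqrt(3114863921)/1781 ≈ 31.337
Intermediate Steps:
Z(L) = -10 - L
sqrt(Y(1502) + Z(1/1781)) = sqrt(992 + (-10 - 1/1781)) = sqrt(992 - 17811/1781) = sqrt(1748941/1781) = sqrt(3114863921)/1781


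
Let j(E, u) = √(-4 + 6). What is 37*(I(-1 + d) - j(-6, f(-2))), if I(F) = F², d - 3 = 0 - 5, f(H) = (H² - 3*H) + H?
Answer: 333 - 37*√2 ≈ 280.67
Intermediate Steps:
f(H) = H² - 2*H
j(E, u) = √2
d = -2 (d = 3 + (0 - 5) = 3 - 5 = -2)
37*(I(-1 + d) - j(-6, f(-2))) = 37*((-1 - 2)² - √2) = 37*((-3)² - √2) = 37*(9 - √2) = 333 - 37*√2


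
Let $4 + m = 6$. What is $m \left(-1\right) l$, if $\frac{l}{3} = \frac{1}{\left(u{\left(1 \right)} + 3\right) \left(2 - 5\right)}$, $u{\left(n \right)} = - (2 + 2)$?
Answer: $-2$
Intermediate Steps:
$m = 2$ ($m = -4 + 6 = 2$)
$u{\left(n \right)} = -4$ ($u{\left(n \right)} = \left(-1\right) 4 = -4$)
$l = 1$ ($l = \frac{3}{\left(-4 + 3\right) \left(2 - 5\right)} = \frac{3}{\left(-1\right) \left(-3\right)} = \frac{3}{3} = 3 \cdot \frac{1}{3} = 1$)
$m \left(-1\right) l = 2 \left(-1\right) 1 = \left(-2\right) 1 = -2$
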